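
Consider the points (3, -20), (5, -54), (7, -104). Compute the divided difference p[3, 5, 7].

-2

p[3,5] = (-54 - (-20)) / (5 - 3) = -17
p[5,7] = (-104 - (-54)) / (7 - 5) = -25
p[3,5,7] = (-25 - (-17)) / (7 - 3) = -2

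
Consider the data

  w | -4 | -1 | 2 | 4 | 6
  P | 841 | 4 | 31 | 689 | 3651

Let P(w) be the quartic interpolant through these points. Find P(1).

Using Newton's divided-difference form:
P[-4,-1] = (4 - 841) / (-1 - (-4)) = -279
P[-1,2] = (31 - 4) / (2 - (-1)) = 9
P[2,4] = (689 - 31) / (4 - 2) = 329
P[4,6] = (3651 - 689) / (6 - 4) = 1481
P[-4,-1,2] = (9 - (-279)) / (2 - (-4)) = 48
P[-1,2,4] = (329 - 9) / (4 - (-1)) = 64
P[2,4,6] = (1481 - 329) / (6 - 2) = 288
P[-4,-1,2,4] = (64 - 48) / (4 - (-4)) = 2
P[-1,2,4,6] = (288 - 64) / (6 - (-1)) = 32
P[-4,-1,2,4,6] = (32 - 2) / (6 - (-4)) = 3
P(1) = 841 + (-279)·(5) + 48·(5)·(2) + 2·(5)·(2)·(-1) + 3·(5)·(2)·(-1)·(-3) = -4

-4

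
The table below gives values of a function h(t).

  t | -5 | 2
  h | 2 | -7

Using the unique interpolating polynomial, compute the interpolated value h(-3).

Evaluate each Lagrange basis at t = -3:
L_0(-3) = (-5)/[(-7)] = 5/7
L_1(-3) = (2)/[(7)] = 2/7
Sum: 2·(5/7) + (-7)·(2/7) = -4/7

-4/7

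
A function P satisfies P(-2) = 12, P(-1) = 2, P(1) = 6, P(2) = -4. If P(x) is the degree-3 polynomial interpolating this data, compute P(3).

L_0(3) = (4)·(2)·(1)/[(-1)·(-3)·(-4)] = -2/3
L_1(3) = (5)·(2)·(1)/[(1)·(-2)·(-3)] = 5/3
L_2(3) = (5)·(4)·(1)/[(3)·(2)·(-1)] = -10/3
L_3(3) = (5)·(4)·(2)/[(4)·(3)·(1)] = 10/3
Sum: 12·(-2/3) + 2·(5/3) + 6·(-10/3) + (-4)·(10/3) = -38

-38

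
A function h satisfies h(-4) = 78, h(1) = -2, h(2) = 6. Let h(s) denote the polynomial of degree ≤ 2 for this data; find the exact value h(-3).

46

Using Newton's divided-difference form:
h[-4,1] = (-2 - 78) / (1 - (-4)) = -16
h[1,2] = (6 - (-2)) / (2 - 1) = 8
h[-4,1,2] = (8 - (-16)) / (2 - (-4)) = 4
h(-3) = 78 + (-16)·(1) + 4·(1)·(-4) = 46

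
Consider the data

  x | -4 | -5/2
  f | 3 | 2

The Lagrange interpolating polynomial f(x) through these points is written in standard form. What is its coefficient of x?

-2/3

The leading coefficient equals the top divided difference f[-4,-5/2].
f[-4,-5/2] = (2 - 3) / (-5/2 - (-4)) = -2/3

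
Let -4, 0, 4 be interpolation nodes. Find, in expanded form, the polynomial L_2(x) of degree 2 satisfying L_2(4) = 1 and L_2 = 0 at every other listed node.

L_2(x) = (1/32)x^2 + (1/8)x

L_2(x) = (x + 4)x / [(8)·(4)]
       = (x^2 + 4x) / (32)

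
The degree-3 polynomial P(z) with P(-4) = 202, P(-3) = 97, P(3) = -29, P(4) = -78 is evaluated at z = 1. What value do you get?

L_0(1) = (4)·(-2)·(-3)/[(-1)·(-7)·(-8)] = -3/7
L_1(1) = (5)·(-2)·(-3)/[(1)·(-6)·(-7)] = 5/7
L_2(1) = (5)·(4)·(-3)/[(7)·(6)·(-1)] = 10/7
L_3(1) = (5)·(4)·(-2)/[(8)·(7)·(1)] = -5/7
Sum: 202·(-3/7) + 97·(5/7) + (-29)·(10/7) + (-78)·(-5/7) = -3

-3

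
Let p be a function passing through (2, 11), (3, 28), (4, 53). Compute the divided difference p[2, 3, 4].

4

p[2,3] = (28 - 11) / (3 - 2) = 17
p[3,4] = (53 - 28) / (4 - 3) = 25
p[2,3,4] = (25 - 17) / (4 - 2) = 4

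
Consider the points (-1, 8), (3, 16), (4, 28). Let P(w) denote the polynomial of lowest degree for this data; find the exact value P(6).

L_0(6) = (3)·(2)/[(-4)·(-5)] = 3/10
L_1(6) = (7)·(2)/[(4)·(-1)] = -7/2
L_2(6) = (7)·(3)/[(5)·(1)] = 21/5
Sum: 8·(3/10) + 16·(-7/2) + 28·(21/5) = 64

64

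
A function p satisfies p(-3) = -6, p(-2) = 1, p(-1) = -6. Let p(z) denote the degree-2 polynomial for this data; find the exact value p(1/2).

-171/4

Evaluate each Lagrange basis at z = 1/2:
L_0(1/2) = (5/2)·(3/2)/[(-1)·(-2)] = 15/8
L_1(1/2) = (7/2)·(3/2)/[(1)·(-1)] = -21/4
L_2(1/2) = (7/2)·(5/2)/[(2)·(1)] = 35/8
Sum: (-6)·(15/8) + 1·(-21/4) + (-6)·(35/8) = -171/4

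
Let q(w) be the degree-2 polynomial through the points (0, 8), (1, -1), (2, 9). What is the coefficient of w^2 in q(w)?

19/2

The leading coefficient equals the top divided difference q[0,1,2].
q[0,1] = (-1 - 8) / (1 - 0) = -9
q[1,2] = (9 - (-1)) / (2 - 1) = 10
q[0,1,2] = (10 - (-9)) / (2 - 0) = 19/2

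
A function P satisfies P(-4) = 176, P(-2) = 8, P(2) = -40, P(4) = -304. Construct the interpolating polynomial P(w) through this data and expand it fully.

L_0(w) = (w + 2)(w - 2)(w - 4) / [-96] = -(1/96)w^3 + (1/24)w^2 + (1/24)w - 1/6
L_1(w) = (w + 4)(w - 2)(w - 4) / [48] = (1/48)w^3 - (1/24)w^2 - (1/3)w + 2/3
L_2(w) = (w + 4)(w + 2)(w - 4) / [-48] = -(1/48)w^3 - (1/24)w^2 + (1/3)w + 2/3
L_3(w) = (w + 4)(w + 2)(w - 2) / [96] = (1/96)w^3 + (1/24)w^2 - (1/24)w - 1/6
P(w) = 176·L_0 + 8·L_1 + (-40)·L_2 + (-304)·L_3
  176·L_0(w) = -(11/6)w^3 + (22/3)w^2 + (22/3)w - 88/3
  8·L_1(w) = (1/6)w^3 - (1/3)w^2 - (8/3)w + 16/3
  (-40)·L_2(w) = (5/6)w^3 + (5/3)w^2 - (40/3)w - 80/3
  (-304)·L_3(w) = -(19/6)w^3 - (38/3)w^2 + (38/3)w + 152/3
Adding term by term: -4w^3 - 4w^2 + 4w

P(w) = -4w^3 - 4w^2 + 4w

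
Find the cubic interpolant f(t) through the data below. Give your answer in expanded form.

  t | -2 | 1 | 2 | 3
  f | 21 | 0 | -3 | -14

f(t) = -t^3 + 2t^2 - 2t + 1

Build the Lagrange basis polynomials:
L_0(t) = (t - 1)(t - 2)(t - 3) / [-60] = -(1/60)t^3 + (1/10)t^2 - (11/60)t + 1/10
L_1(t) = (t + 2)(t - 2)(t - 3) / [6] = (1/6)t^3 - (1/2)t^2 - (2/3)t + 2
L_2(t) = (t + 2)(t - 1)(t - 3) / [-4] = -(1/4)t^3 + (1/2)t^2 + (5/4)t - 3/2
L_3(t) = (t + 2)(t - 1)(t - 2) / [10] = (1/10)t^3 - (1/10)t^2 - (2/5)t + 2/5
f(t) = 21·L_0 + 0·L_1 + (-3)·L_2 + (-14)·L_3
  21·L_0(t) = -(7/20)t^3 + (21/10)t^2 - (77/20)t + 21/10
  0·L_1(t) = 0
  (-3)·L_2(t) = (3/4)t^3 - (3/2)t^2 - (15/4)t + 9/2
  (-14)·L_3(t) = -(7/5)t^3 + (7/5)t^2 + (28/5)t - 28/5
Adding term by term: -t^3 + 2t^2 - 2t + 1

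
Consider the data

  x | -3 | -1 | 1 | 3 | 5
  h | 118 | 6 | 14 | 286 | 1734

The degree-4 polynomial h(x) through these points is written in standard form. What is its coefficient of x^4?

2

The leading coefficient equals the top divided difference h[-3,-1,1,3,5].
h[-3,-1] = (6 - 118) / (-1 - (-3)) = -56
h[-1,1] = (14 - 6) / (1 - (-1)) = 4
h[1,3] = (286 - 14) / (3 - 1) = 136
h[3,5] = (1734 - 286) / (5 - 3) = 724
h[-3,-1,1] = (4 - (-56)) / (1 - (-3)) = 15
h[-1,1,3] = (136 - 4) / (3 - (-1)) = 33
h[1,3,5] = (724 - 136) / (5 - 1) = 147
h[-3,-1,1,3] = (33 - 15) / (3 - (-3)) = 3
h[-1,1,3,5] = (147 - 33) / (5 - (-1)) = 19
h[-3,-1,1,3,5] = (19 - 3) / (5 - (-3)) = 2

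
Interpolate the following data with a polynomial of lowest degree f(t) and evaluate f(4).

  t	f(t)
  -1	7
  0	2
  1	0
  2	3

32

Using Newton's divided-difference form:
f[-1,0] = (2 - 7) / (0 - (-1)) = -5
f[0,1] = (0 - 2) / (1 - 0) = -2
f[1,2] = (3 - 0) / (2 - 1) = 3
f[-1,0,1] = (-2 - (-5)) / (1 - (-1)) = 3/2
f[0,1,2] = (3 - (-2)) / (2 - 0) = 5/2
f[-1,0,1,2] = (5/2 - 3/2) / (2 - (-1)) = 1/3
f(4) = 7 + (-5)·(5) + (3/2)·(5)·(4) + (1/3)·(5)·(4)·(3) = 32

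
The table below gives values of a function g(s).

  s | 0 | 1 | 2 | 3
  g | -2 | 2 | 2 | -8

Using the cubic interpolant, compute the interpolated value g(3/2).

L_0(3/2) = (1/2)·(-1/2)·(-3/2)/[(-1)·(-2)·(-3)] = -1/16
L_1(3/2) = (3/2)·(-1/2)·(-3/2)/[(1)·(-1)·(-2)] = 9/16
L_2(3/2) = (3/2)·(1/2)·(-3/2)/[(2)·(1)·(-1)] = 9/16
L_3(3/2) = (3/2)·(1/2)·(-1/2)/[(3)·(2)·(1)] = -1/16
Sum: (-2)·(-1/16) + 2·(9/16) + 2·(9/16) + (-8)·(-1/16) = 23/8

23/8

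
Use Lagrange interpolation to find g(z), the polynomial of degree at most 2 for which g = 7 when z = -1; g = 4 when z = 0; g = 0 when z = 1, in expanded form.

g(z) = -(1/2)z^2 - (7/2)z + 4

Build the Lagrange basis polynomials:
L_0(z) = z(z - 1) / [2] = (1/2)z^2 - (1/2)z
L_1(z) = (z + 1)(z - 1) / [-1] = -z^2 + 1
L_2(z) = (z + 1)z / [2] = (1/2)z^2 + (1/2)z
g(z) = 7·L_0 + 4·L_1 + 0·L_2
  7·L_0(z) = (7/2)z^2 - (7/2)z
  4·L_1(z) = -4z^2 + 4
  0·L_2(z) = 0
Adding term by term: -(1/2)z^2 - (7/2)z + 4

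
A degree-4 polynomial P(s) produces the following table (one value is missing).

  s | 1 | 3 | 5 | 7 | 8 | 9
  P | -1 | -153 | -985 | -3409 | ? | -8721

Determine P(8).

The 5 known values determine P uniquely (degree ≤ 4).
Evaluate each Lagrange basis at s = 8:
L_0(8) = (5)·(3)·(1)·(-1)/[(-2)·(-4)·(-6)·(-8)] = -5/128
L_1(8) = (7)·(3)·(1)·(-1)/[(2)·(-2)·(-4)·(-6)] = 7/32
L_2(8) = (7)·(5)·(1)·(-1)/[(4)·(2)·(-2)·(-4)] = -35/64
L_3(8) = (7)·(5)·(3)·(-1)/[(6)·(4)·(2)·(-2)] = 35/32
L_4(8) = (7)·(5)·(3)·(1)/[(8)·(6)·(4)·(2)] = 35/128
Sum: (-1)·(-5/128) + (-153)·(7/32) + (-985)·(-35/64) + (-3409)·(35/32) + (-8721)·(35/128) = -5608

-5608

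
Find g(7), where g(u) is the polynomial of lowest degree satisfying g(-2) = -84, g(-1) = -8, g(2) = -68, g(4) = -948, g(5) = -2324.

Using Newton's divided-difference form:
g[-2,-1] = (-8 - (-84)) / (-1 - (-2)) = 76
g[-1,2] = (-68 - (-8)) / (2 - (-1)) = -20
g[2,4] = (-948 - (-68)) / (4 - 2) = -440
g[4,5] = (-2324 - (-948)) / (5 - 4) = -1376
g[-2,-1,2] = (-20 - 76) / (2 - (-2)) = -24
g[-1,2,4] = (-440 - (-20)) / (4 - (-1)) = -84
g[2,4,5] = (-1376 - (-440)) / (5 - 2) = -312
g[-2,-1,2,4] = (-84 - (-24)) / (4 - (-2)) = -10
g[-1,2,4,5] = (-312 - (-84)) / (5 - (-1)) = -38
g[-2,-1,2,4,5] = (-38 - (-10)) / (5 - (-2)) = -4
g(7) = -84 + 76·(9) + (-24)·(9)·(8) + (-10)·(9)·(8)·(5) + (-4)·(9)·(8)·(5)·(3) = -9048

-9048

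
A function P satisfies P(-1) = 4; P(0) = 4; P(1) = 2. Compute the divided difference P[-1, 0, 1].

P[-1,0] = (4 - 4) / (0 - (-1)) = 0
P[0,1] = (2 - 4) / (1 - 0) = -2
P[-1,0,1] = (-2 - 0) / (1 - (-1)) = -1

-1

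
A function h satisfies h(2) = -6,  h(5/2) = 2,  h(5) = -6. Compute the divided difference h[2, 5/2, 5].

h[2,5/2] = (2 - (-6)) / (5/2 - 2) = 16
h[5/2,5] = (-6 - 2) / (5 - 5/2) = -16/5
h[2,5/2,5] = (-16/5 - 16) / (5 - 2) = -32/5

-32/5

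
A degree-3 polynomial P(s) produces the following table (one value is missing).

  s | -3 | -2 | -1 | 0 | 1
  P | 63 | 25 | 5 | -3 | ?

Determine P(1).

-5

The 4 known values determine P uniquely (degree ≤ 3).
L_0(1) = (3)·(2)·(1)/[(-1)·(-2)·(-3)] = -1
L_1(1) = (4)·(2)·(1)/[(1)·(-1)·(-2)] = 4
L_2(1) = (4)·(3)·(1)/[(2)·(1)·(-1)] = -6
L_3(1) = (4)·(3)·(2)/[(3)·(2)·(1)] = 4
Sum: 63·(-1) + 25·(4) + 5·(-6) + (-3)·(4) = -5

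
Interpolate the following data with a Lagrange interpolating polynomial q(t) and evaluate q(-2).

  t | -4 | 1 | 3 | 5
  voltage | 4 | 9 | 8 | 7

8

Evaluate each Lagrange basis at t = -2:
L_0(-2) = (-3)·(-5)·(-7)/[(-5)·(-7)·(-9)] = 1/3
L_1(-2) = (2)·(-5)·(-7)/[(5)·(-2)·(-4)] = 7/4
L_2(-2) = (2)·(-3)·(-7)/[(7)·(2)·(-2)] = -3/2
L_3(-2) = (2)·(-3)·(-5)/[(9)·(4)·(2)] = 5/12
Sum: 4·(1/3) + 9·(7/4) + 8·(-3/2) + 7·(5/12) = 8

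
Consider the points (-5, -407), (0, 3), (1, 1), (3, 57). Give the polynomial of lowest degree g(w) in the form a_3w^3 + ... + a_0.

g(w) = 3w^3 - 2w^2 - 3w + 3

Newton's divided differences:
g[-5,0] = (3 - (-407)) / (0 - (-5)) = 82
g[0,1] = (1 - 3) / (1 - 0) = -2
g[1,3] = (57 - 1) / (3 - 1) = 28
g[-5,0,1] = (-2 - 82) / (1 - (-5)) = -14
g[0,1,3] = (28 - (-2)) / (3 - 0) = 10
g[-5,0,1,3] = (10 - (-14)) / (3 - (-5)) = 3
g(w) = -407 + 82·(w + 5) + (-14)·(w + 5)w + 3·(w + 5)w(w - 1)
Expanding: g(w) = 3w^3 - 2w^2 - 3w + 3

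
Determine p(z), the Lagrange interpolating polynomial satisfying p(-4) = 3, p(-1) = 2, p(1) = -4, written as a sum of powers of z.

Build the Lagrange basis polynomials:
L_0(z) = (z + 1)(z - 1) / [15] = (1/15)z^2 - 1/15
L_1(z) = (z + 4)(z - 1) / [-6] = -(1/6)z^2 - (1/2)z + 2/3
L_2(z) = (z + 4)(z + 1) / [10] = (1/10)z^2 + (1/2)z + 2/5
p(z) = 3·L_0 + 2·L_1 + (-4)·L_2
  3·L_0(z) = (1/5)z^2 - 1/5
  2·L_1(z) = -(1/3)z^2 - z + 4/3
  (-4)·L_2(z) = -(2/5)z^2 - 2z - 8/5
Adding term by term: -(8/15)z^2 - 3z - 7/15

p(z) = -(8/15)z^2 - 3z - 7/15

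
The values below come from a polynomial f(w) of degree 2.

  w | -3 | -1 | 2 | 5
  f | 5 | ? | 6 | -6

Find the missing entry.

The 3 known values determine f uniquely (degree ≤ 2).
L_0(-1) = (-3)·(-6)/[(-5)·(-8)] = 9/20
L_1(-1) = (2)·(-6)/[(5)·(-3)] = 4/5
L_2(-1) = (2)·(-3)/[(8)·(3)] = -1/4
Sum: 5·(9/20) + 6·(4/5) + (-6)·(-1/4) = 171/20

171/20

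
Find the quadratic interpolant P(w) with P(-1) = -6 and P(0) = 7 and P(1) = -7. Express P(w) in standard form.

P(w) = -(27/2)w^2 - (1/2)w + 7

Build the Lagrange basis polynomials:
L_0(w) = w(w - 1) / [2] = (1/2)w^2 - (1/2)w
L_1(w) = (w + 1)(w - 1) / [-1] = -w^2 + 1
L_2(w) = (w + 1)w / [2] = (1/2)w^2 + (1/2)w
P(w) = (-6)·L_0 + 7·L_1 + (-7)·L_2
  (-6)·L_0(w) = -3w^2 + 3w
  7·L_1(w) = -7w^2 + 7
  (-7)·L_2(w) = -(7/2)w^2 - (7/2)w
Adding term by term: -(27/2)w^2 - (1/2)w + 7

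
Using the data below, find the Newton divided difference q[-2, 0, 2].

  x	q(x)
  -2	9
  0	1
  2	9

q[-2,0] = (1 - 9) / (0 - (-2)) = -4
q[0,2] = (9 - 1) / (2 - 0) = 4
q[-2,0,2] = (4 - (-4)) / (2 - (-2)) = 2

2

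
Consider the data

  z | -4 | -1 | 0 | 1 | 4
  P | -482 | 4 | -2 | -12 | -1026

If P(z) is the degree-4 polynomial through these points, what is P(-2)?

Using Newton's divided-difference form:
P[-4,-1] = (4 - (-482)) / (-1 - (-4)) = 162
P[-1,0] = (-2 - 4) / (0 - (-1)) = -6
P[0,1] = (-12 - (-2)) / (1 - 0) = -10
P[1,4] = (-1026 - (-12)) / (4 - 1) = -338
P[-4,-1,0] = (-6 - 162) / (0 - (-4)) = -42
P[-1,0,1] = (-10 - (-6)) / (1 - (-1)) = -2
P[0,1,4] = (-338 - (-10)) / (4 - 0) = -82
P[-4,-1,0,1] = (-2 - (-42)) / (1 - (-4)) = 8
P[-1,0,1,4] = (-82 - (-2)) / (4 - (-1)) = -16
P[-4,-1,0,1,4] = (-16 - 8) / (4 - (-4)) = -3
P(-2) = -482 + 162·(2) + (-42)·(2)·(-1) + 8·(2)·(-1)·(-2) + (-3)·(2)·(-1)·(-2)·(-3) = -6

-6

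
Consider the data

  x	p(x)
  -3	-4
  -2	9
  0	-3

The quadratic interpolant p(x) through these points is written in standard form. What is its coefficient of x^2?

-19/3

Build the Lagrange basis polynomials:
L_0(x) = (x + 2)x / [3] = (1/3)x^2 + (2/3)x
L_1(x) = (x + 3)x / [-2] = -(1/2)x^2 - (3/2)x
L_2(x) = (x + 3)(x + 2) / [6] = (1/6)x^2 + (5/6)x + 1
p(x) = (-4)·L_0 + 9·L_1 + (-3)·L_2
Only the coefficient of x^2 is needed; take it from each L_i and combine:
(-4)·(1/3) + 9·(-1/2) + (-3)·(1/6) = -19/3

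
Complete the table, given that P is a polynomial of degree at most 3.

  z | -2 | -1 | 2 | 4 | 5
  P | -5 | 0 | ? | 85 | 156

15

The 4 known values determine P uniquely (degree ≤ 3).
L_0(2) = (3)·(-2)·(-3)/[(-1)·(-6)·(-7)] = -3/7
L_1(2) = (4)·(-2)·(-3)/[(1)·(-5)·(-6)] = 4/5
L_2(2) = (4)·(3)·(-3)/[(6)·(5)·(-1)] = 6/5
L_3(2) = (4)·(3)·(-2)/[(7)·(6)·(1)] = -4/7
Sum: (-5)·(-3/7) + 0 + 85·(6/5) + 156·(-4/7) = 15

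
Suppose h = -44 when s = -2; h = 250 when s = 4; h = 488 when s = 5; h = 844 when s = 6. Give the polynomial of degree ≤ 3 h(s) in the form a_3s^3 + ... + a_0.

L_0(s) = (s - 4)(s - 5)(s - 6) / [-336] = -(1/336)s^3 + (5/112)s^2 - (37/168)s + 5/14
L_1(s) = (s + 2)(s - 5)(s - 6) / [12] = (1/12)s^3 - (3/4)s^2 + (2/3)s + 5
L_2(s) = (s + 2)(s - 4)(s - 6) / [-7] = -(1/7)s^3 + (8/7)s^2 - (4/7)s - 48/7
L_3(s) = (s + 2)(s - 4)(s - 5) / [16] = (1/16)s^3 - (7/16)s^2 + (1/8)s + 5/2
h(s) = (-44)·L_0 + 250·L_1 + 488·L_2 + 844·L_3
  (-44)·L_0(s) = (11/84)s^3 - (55/28)s^2 + (407/42)s - 110/7
  250·L_1(s) = (125/6)s^3 - (375/2)s^2 + (500/3)s + 1250
  488·L_2(s) = -(488/7)s^3 + (3904/7)s^2 - (1952/7)s - 23424/7
  844·L_3(s) = (211/4)s^3 - (1477/4)s^2 + (211/2)s + 2110
Adding term by term: 4s^3 - s^2 + 3s - 2

h(s) = 4s^3 - s^2 + 3s - 2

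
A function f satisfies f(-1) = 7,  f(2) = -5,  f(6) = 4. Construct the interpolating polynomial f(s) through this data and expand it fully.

Build the Lagrange basis polynomials:
L_0(s) = (s - 2)(s - 6) / [21] = (1/21)s^2 - (8/21)s + 4/7
L_1(s) = (s + 1)(s - 6) / [-12] = -(1/12)s^2 + (5/12)s + 1/2
L_2(s) = (s + 1)(s - 2) / [28] = (1/28)s^2 - (1/28)s - 1/14
f(s) = 7·L_0 + (-5)·L_1 + 4·L_2
  7·L_0(s) = (1/3)s^2 - (8/3)s + 4
  (-5)·L_1(s) = (5/12)s^2 - (25/12)s - 5/2
  4·L_2(s) = (1/7)s^2 - (1/7)s - 2/7
Adding term by term: (25/28)s^2 - (137/28)s + 17/14

f(s) = (25/28)s^2 - (137/28)s + 17/14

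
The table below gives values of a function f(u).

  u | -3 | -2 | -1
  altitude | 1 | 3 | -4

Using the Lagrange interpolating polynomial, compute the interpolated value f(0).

-20

L_0(0) = (2)·(1)/[(-1)·(-2)] = 1
L_1(0) = (3)·(1)/[(1)·(-1)] = -3
L_2(0) = (3)·(2)/[(2)·(1)] = 3
Sum: 1·(1) + 3·(-3) + (-4)·(3) = -20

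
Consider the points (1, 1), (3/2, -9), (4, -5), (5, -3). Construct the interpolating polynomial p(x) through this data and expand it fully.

p(x) = -(62/35)x^3 + (131/7)x^2 - (2043/35)x + 297/7

L_0(x) = (x - 3/2)(x - 4)(x - 5) / [-6] = -(1/6)x^3 + (7/4)x^2 - (67/12)x + 5
L_1(x) = (x - 1)(x - 4)(x - 5) / [35/8] = (8/35)x^3 - (16/7)x^2 + (232/35)x - 32/7
L_2(x) = (x - 1)(x - 3/2)(x - 5) / [-15/2] = -(2/15)x^3 + x^2 - (28/15)x + 1
L_3(x) = (x - 1)(x - 3/2)(x - 4) / [14] = (1/14)x^3 - (13/28)x^2 + (23/28)x - 3/7
p(x) = 1·L_0 + (-9)·L_1 + (-5)·L_2 + (-3)·L_3
  1·L_0(x) = -(1/6)x^3 + (7/4)x^2 - (67/12)x + 5
  (-9)·L_1(x) = -(72/35)x^3 + (144/7)x^2 - (2088/35)x + 288/7
  (-5)·L_2(x) = (2/3)x^3 - 5x^2 + (28/3)x - 5
  (-3)·L_3(x) = -(3/14)x^3 + (39/28)x^2 - (69/28)x + 9/7
Adding term by term: -(62/35)x^3 + (131/7)x^2 - (2043/35)x + 297/7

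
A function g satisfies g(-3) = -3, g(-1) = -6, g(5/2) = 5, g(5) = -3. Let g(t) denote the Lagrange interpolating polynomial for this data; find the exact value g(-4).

Evaluate each Lagrange basis at t = -4:
L_0(-4) = (-3)·(-13/2)·(-9)/[(-2)·(-11/2)·(-8)] = 351/176
L_1(-4) = (-1)·(-13/2)·(-9)/[(2)·(-7/2)·(-6)] = -39/28
L_2(-4) = (-1)·(-3)·(-9)/[(11/2)·(7/2)·(-5/2)] = 216/385
L_3(-4) = (-1)·(-3)·(-13/2)/[(8)·(6)·(5/2)] = -13/80
Sum: (-3)·(351/176) + (-6)·(-39/28) + 5·(216/385) + (-3)·(-13/80) = 8727/1540

8727/1540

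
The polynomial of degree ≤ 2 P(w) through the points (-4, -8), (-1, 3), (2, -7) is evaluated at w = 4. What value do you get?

Using Newton's divided-difference form:
P[-4,-1] = (3 - (-8)) / (-1 - (-4)) = 11/3
P[-1,2] = (-7 - 3) / (2 - (-1)) = -10/3
P[-4,-1,2] = (-10/3 - 11/3) / (2 - (-4)) = -7/6
P(4) = -8 + (11/3)·(8) + (-7/6)·(8)·(5) = -76/3

-76/3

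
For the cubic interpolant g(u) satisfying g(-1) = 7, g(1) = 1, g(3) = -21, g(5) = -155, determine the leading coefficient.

L_0(u) = (u - 1)(u - 3)(u - 5) / [-48] = -(1/48)u^3 + (3/16)u^2 - (23/48)u + 5/16
L_1(u) = (u + 1)(u - 3)(u - 5) / [16] = (1/16)u^3 - (7/16)u^2 + (7/16)u + 15/16
L_2(u) = (u + 1)(u - 1)(u - 5) / [-16] = -(1/16)u^3 + (5/16)u^2 + (1/16)u - 5/16
L_3(u) = (u + 1)(u - 1)(u - 3) / [48] = (1/48)u^3 - (1/16)u^2 - (1/48)u + 1/16
g(u) = 7·L_0 + 1·L_1 + (-21)·L_2 + (-155)·L_3
Only the coefficient of u^3 is needed; take it from each L_i and combine:
7·(-1/48) + 1·(1/16) + (-21)·(-1/16) + (-155)·(1/48) = -2

-2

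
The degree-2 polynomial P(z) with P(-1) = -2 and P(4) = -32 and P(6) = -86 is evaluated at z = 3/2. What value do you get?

7/4

Using Newton's divided-difference form:
P[-1,4] = (-32 - (-2)) / (4 - (-1)) = -6
P[4,6] = (-86 - (-32)) / (6 - 4) = -27
P[-1,4,6] = (-27 - (-6)) / (6 - (-1)) = -3
P(3/2) = -2 + (-6)·(5/2) + (-3)·(5/2)·(-5/2) = 7/4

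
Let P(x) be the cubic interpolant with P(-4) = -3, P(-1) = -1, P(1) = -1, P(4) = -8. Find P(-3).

-12/5

L_0(-3) = (-2)·(-4)·(-7)/[(-3)·(-5)·(-8)] = 7/15
L_1(-3) = (1)·(-4)·(-7)/[(3)·(-2)·(-5)] = 14/15
L_2(-3) = (1)·(-2)·(-7)/[(5)·(2)·(-3)] = -7/15
L_3(-3) = (1)·(-2)·(-4)/[(8)·(5)·(3)] = 1/15
Sum: (-3)·(7/15) + (-1)·(14/15) + (-1)·(-7/15) + (-8)·(1/15) = -12/5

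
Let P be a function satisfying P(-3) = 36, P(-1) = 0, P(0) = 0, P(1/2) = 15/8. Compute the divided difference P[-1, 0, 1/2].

5/2

P[-1,0] = (0 - 0) / (0 - (-1)) = 0
P[0,1/2] = (15/8 - 0) / (1/2 - 0) = 15/4
P[-1,0,1/2] = (15/4 - 0) / (1/2 - (-1)) = 5/2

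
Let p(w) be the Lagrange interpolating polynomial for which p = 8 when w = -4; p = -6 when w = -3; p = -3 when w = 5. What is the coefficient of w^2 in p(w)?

Build the Lagrange basis polynomials:
L_0(w) = (w + 3)(w - 5) / [9] = (1/9)w^2 - (2/9)w - 5/3
L_1(w) = (w + 4)(w - 5) / [-8] = -(1/8)w^2 + (1/8)w + 5/2
L_2(w) = (w + 4)(w + 3) / [72] = (1/72)w^2 + (7/72)w + 1/6
p(w) = 8·L_0 + (-6)·L_1 + (-3)·L_2
Only the coefficient of w^2 is needed; take it from each L_i and combine:
8·(1/9) + (-6)·(-1/8) + (-3)·(1/72) = 115/72

115/72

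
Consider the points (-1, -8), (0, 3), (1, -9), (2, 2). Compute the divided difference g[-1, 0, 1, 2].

g[-1,0] = (3 - (-8)) / (0 - (-1)) = 11
g[0,1] = (-9 - 3) / (1 - 0) = -12
g[1,2] = (2 - (-9)) / (2 - 1) = 11
g[-1,0,1] = (-12 - 11) / (1 - (-1)) = -23/2
g[0,1,2] = (11 - (-12)) / (2 - 0) = 23/2
g[-1,0,1,2] = (23/2 - (-23/2)) / (2 - (-1)) = 23/3

23/3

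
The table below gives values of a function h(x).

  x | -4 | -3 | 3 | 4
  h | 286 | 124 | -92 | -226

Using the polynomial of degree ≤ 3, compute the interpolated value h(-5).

548

L_0(-5) = (-2)·(-8)·(-9)/[(-1)·(-7)·(-8)] = 18/7
L_1(-5) = (-1)·(-8)·(-9)/[(1)·(-6)·(-7)] = -12/7
L_2(-5) = (-1)·(-2)·(-9)/[(7)·(6)·(-1)] = 3/7
L_3(-5) = (-1)·(-2)·(-8)/[(8)·(7)·(1)] = -2/7
Sum: 286·(18/7) + 124·(-12/7) + (-92)·(3/7) + (-226)·(-2/7) = 548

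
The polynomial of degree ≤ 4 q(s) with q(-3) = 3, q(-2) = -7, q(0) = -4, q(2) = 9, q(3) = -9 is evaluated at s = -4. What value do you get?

Evaluate each Lagrange basis at s = -4:
L_0(-4) = (-2)·(-4)·(-6)·(-7)/[(-1)·(-3)·(-5)·(-6)] = 56/15
L_1(-4) = (-1)·(-4)·(-6)·(-7)/[(1)·(-2)·(-4)·(-5)] = -21/5
L_2(-4) = (-1)·(-2)·(-6)·(-7)/[(3)·(2)·(-2)·(-3)] = 7/3
L_3(-4) = (-1)·(-2)·(-4)·(-7)/[(5)·(4)·(2)·(-1)] = -7/5
L_4(-4) = (-1)·(-2)·(-4)·(-6)/[(6)·(5)·(3)·(1)] = 8/15
Sum: 3·(56/15) + (-7)·(-21/5) + (-4)·(7/3) + 9·(-7/5) + (-9)·(8/15) = 208/15

208/15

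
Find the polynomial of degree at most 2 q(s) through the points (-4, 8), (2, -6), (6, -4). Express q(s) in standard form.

L_0(s) = (s - 2)(s - 6) / [60] = (1/60)s^2 - (2/15)s + 1/5
L_1(s) = (s + 4)(s - 6) / [-24] = -(1/24)s^2 + (1/12)s + 1
L_2(s) = (s + 4)(s - 2) / [40] = (1/40)s^2 + (1/20)s - 1/5
q(s) = 8·L_0 + (-6)·L_1 + (-4)·L_2
  8·L_0(s) = (2/15)s^2 - (16/15)s + 8/5
  (-6)·L_1(s) = (1/4)s^2 - (1/2)s - 6
  (-4)·L_2(s) = -(1/10)s^2 - (1/5)s + 4/5
Adding term by term: (17/60)s^2 - (53/30)s - 18/5

q(s) = (17/60)s^2 - (53/30)s - 18/5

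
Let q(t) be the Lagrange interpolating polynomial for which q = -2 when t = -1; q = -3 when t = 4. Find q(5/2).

-27/10

Evaluate each Lagrange basis at t = 5/2:
L_0(5/2) = (-3/2)/[(-5)] = 3/10
L_1(5/2) = (7/2)/[(5)] = 7/10
Sum: (-2)·(3/10) + (-3)·(7/10) = -27/10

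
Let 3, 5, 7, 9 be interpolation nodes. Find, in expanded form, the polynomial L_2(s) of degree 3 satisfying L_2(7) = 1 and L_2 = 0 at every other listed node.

L_2(s) = (s - 3)(s - 5)(s - 9) / [(4)·(2)·(-2)]
       = (s^3 - 17s^2 + 87s - 135) / (-16)

L_2(s) = -(1/16)s^3 + (17/16)s^2 - (87/16)s + 135/16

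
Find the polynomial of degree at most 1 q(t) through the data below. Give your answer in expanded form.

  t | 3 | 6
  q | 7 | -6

q(t) = -(13/3)t + 20

L_0(t) = (t - 6) / [-3] = -(1/3)t + 2
L_1(t) = (t - 3) / [3] = (1/3)t - 1
q(t) = 7·L_0 + (-6)·L_1
  7·L_0(t) = -(7/3)t + 14
  (-6)·L_1(t) = -2t + 6
Adding term by term: -(13/3)t + 20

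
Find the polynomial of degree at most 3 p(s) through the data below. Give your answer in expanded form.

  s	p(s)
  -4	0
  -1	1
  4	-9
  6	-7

p(s) = (121/1680)s^3 - (123/560)s^2 - (1913/840)s - 69/70

Build the Lagrange basis polynomials:
L_0(s) = (s + 1)(s - 4)(s - 6) / [-240] = -(1/240)s^3 + (3/80)s^2 - (7/120)s - 1/10
L_1(s) = (s + 4)(s - 4)(s - 6) / [105] = (1/105)s^3 - (2/35)s^2 - (16/105)s + 32/35
L_2(s) = (s + 4)(s + 1)(s - 6) / [-80] = -(1/80)s^3 + (1/80)s^2 + (13/40)s + 3/10
L_3(s) = (s + 4)(s + 1)(s - 4) / [140] = (1/140)s^3 + (1/140)s^2 - (4/35)s - 4/35
p(s) = 0·L_0 + 1·L_1 + (-9)·L_2 + (-7)·L_3
  0·L_0(s) = 0
  1·L_1(s) = (1/105)s^3 - (2/35)s^2 - (16/105)s + 32/35
  (-9)·L_2(s) = (9/80)s^3 - (9/80)s^2 - (117/40)s - 27/10
  (-7)·L_3(s) = -(1/20)s^3 - (1/20)s^2 + (4/5)s + 4/5
Adding term by term: (121/1680)s^3 - (123/560)s^2 - (1913/840)s - 69/70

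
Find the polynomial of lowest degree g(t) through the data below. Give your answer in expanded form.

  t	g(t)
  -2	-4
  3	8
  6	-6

L_0(t) = (t - 3)(t - 6) / [40] = (1/40)t^2 - (9/40)t + 9/20
L_1(t) = (t + 2)(t - 6) / [-15] = -(1/15)t^2 + (4/15)t + 4/5
L_2(t) = (t + 2)(t - 3) / [24] = (1/24)t^2 - (1/24)t - 1/4
g(t) = (-4)·L_0 + 8·L_1 + (-6)·L_2
  (-4)·L_0(t) = -(1/10)t^2 + (9/10)t - 9/5
  8·L_1(t) = -(8/15)t^2 + (32/15)t + 32/5
  (-6)·L_2(t) = -(1/4)t^2 + (1/4)t + 3/2
Adding term by term: -(53/60)t^2 + (197/60)t + 61/10

g(t) = -(53/60)t^2 + (197/60)t + 61/10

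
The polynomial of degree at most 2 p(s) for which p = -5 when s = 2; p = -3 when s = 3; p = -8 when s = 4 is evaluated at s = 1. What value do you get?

Using Newton's divided-difference form:
p[2,3] = (-3 - (-5)) / (3 - 2) = 2
p[3,4] = (-8 - (-3)) / (4 - 3) = -5
p[2,3,4] = (-5 - 2) / (4 - 2) = -7/2
p(1) = -5 + 2·(-1) + (-7/2)·(-1)·(-2) = -14

-14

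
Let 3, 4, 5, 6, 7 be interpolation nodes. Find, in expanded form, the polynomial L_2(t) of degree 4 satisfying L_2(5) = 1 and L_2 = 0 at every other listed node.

L_2(t) = (t - 3)(t - 4)(t - 6)(t - 7) / [(2)·(1)·(-1)·(-2)]
       = (t^4 - 20t^3 + 145t^2 - 450t + 504) / (4)

L_2(t) = (1/4)t^4 - 5t^3 + (145/4)t^2 - (225/2)t + 126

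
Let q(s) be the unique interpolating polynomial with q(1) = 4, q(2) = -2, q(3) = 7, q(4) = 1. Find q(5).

-50

L_0(5) = (3)·(2)·(1)/[(-1)·(-2)·(-3)] = -1
L_1(5) = (4)·(2)·(1)/[(1)·(-1)·(-2)] = 4
L_2(5) = (4)·(3)·(1)/[(2)·(1)·(-1)] = -6
L_3(5) = (4)·(3)·(2)/[(3)·(2)·(1)] = 4
Sum: 4·(-1) + (-2)·(4) + 7·(-6) + 1·(4) = -50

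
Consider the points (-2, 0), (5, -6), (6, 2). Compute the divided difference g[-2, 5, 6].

g[-2,5] = (-6 - 0) / (5 - (-2)) = -6/7
g[5,6] = (2 - (-6)) / (6 - 5) = 8
g[-2,5,6] = (8 - (-6/7)) / (6 - (-2)) = 31/28

31/28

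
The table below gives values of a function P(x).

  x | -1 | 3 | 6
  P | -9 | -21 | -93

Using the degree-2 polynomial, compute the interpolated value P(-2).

Using Newton's divided-difference form:
P[-1,3] = (-21 - (-9)) / (3 - (-1)) = -3
P[3,6] = (-93 - (-21)) / (6 - 3) = -24
P[-1,3,6] = (-24 - (-3)) / (6 - (-1)) = -3
P(-2) = -9 + (-3)·(-1) + (-3)·(-1)·(-5) = -21

-21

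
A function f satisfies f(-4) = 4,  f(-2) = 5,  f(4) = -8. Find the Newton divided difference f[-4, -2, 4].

f[-4,-2] = (5 - 4) / (-2 - (-4)) = 1/2
f[-2,4] = (-8 - 5) / (4 - (-2)) = -13/6
f[-4,-2,4] = (-13/6 - 1/2) / (4 - (-4)) = -1/3

-1/3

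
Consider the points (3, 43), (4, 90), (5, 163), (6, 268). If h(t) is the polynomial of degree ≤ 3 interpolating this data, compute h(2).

Using Newton's divided-difference form:
h[3,4] = (90 - 43) / (4 - 3) = 47
h[4,5] = (163 - 90) / (5 - 4) = 73
h[5,6] = (268 - 163) / (6 - 5) = 105
h[3,4,5] = (73 - 47) / (5 - 3) = 13
h[4,5,6] = (105 - 73) / (6 - 4) = 16
h[3,4,5,6] = (16 - 13) / (6 - 3) = 1
h(2) = 43 + 47·(-1) + 13·(-1)·(-2) + 1·(-1)·(-2)·(-3) = 16

16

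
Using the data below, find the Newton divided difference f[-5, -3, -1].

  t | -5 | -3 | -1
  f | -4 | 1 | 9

3/8

f[-5,-3] = (1 - (-4)) / (-3 - (-5)) = 5/2
f[-3,-1] = (9 - 1) / (-1 - (-3)) = 4
f[-5,-3,-1] = (4 - 5/2) / (-1 - (-5)) = 3/8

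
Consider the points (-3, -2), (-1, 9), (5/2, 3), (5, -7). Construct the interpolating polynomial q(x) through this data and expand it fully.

L_0(x) = (x + 1)(x - 5/2)(x - 5) / [-88] = -(1/88)x^3 + (13/176)x^2 - (5/88)x - 25/176
L_1(x) = (x + 3)(x - 5/2)(x - 5) / [42] = (1/42)x^3 - (3/28)x^2 - (5/21)x + 25/28
L_2(x) = (x + 3)(x + 1)(x - 5) / [-385/8] = -(8/385)x^3 + (8/385)x^2 + (136/385)x + 24/77
L_3(x) = (x + 3)(x + 1)(x - 5/2) / [120] = (1/120)x^3 + (1/80)x^2 - (7/120)x - 1/16
q(x) = (-2)·L_0 + 9·L_1 + 3·L_2 + (-7)·L_3
  (-2)·L_0(x) = (1/44)x^3 - (13/88)x^2 + (5/44)x + 25/88
  9·L_1(x) = (3/14)x^3 - (27/28)x^2 - (15/7)x + 225/28
  3·L_2(x) = -(24/385)x^3 + (24/385)x^2 + (408/385)x + 72/77
  (-7)·L_3(x) = -(7/120)x^3 - (7/80)x^2 + (49/120)x + 7/16
Adding term by term: (215/1848)x^3 - (1401/1232)x^2 - (1037/1848)x + 11941/1232

q(x) = (215/1848)x^3 - (1401/1232)x^2 - (1037/1848)x + 11941/1232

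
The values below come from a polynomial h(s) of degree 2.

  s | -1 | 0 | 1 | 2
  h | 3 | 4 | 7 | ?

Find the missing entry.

12

The 3 known values determine h uniquely (degree ≤ 2).
L_0(2) = (2)·(1)/[(-1)·(-2)] = 1
L_1(2) = (3)·(1)/[(1)·(-1)] = -3
L_2(2) = (3)·(2)/[(2)·(1)] = 3
Sum: 3·(1) + 4·(-3) + 7·(3) = 12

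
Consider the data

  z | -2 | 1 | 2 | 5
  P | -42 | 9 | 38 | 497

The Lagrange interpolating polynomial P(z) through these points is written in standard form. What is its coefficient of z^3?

Build the Lagrange basis polynomials:
L_0(z) = (z - 1)(z - 2)(z - 5) / [-84] = -(1/84)z^3 + (2/21)z^2 - (17/84)z + 5/42
L_1(z) = (z + 2)(z - 2)(z - 5) / [12] = (1/12)z^3 - (5/12)z^2 - (1/3)z + 5/3
L_2(z) = (z + 2)(z - 1)(z - 5) / [-12] = -(1/12)z^3 + (1/3)z^2 + (7/12)z - 5/6
L_3(z) = (z + 2)(z - 1)(z - 2) / [84] = (1/84)z^3 - (1/84)z^2 - (1/21)z + 1/21
P(z) = (-42)·L_0 + 9·L_1 + 38·L_2 + 497·L_3
Only the coefficient of z^3 is needed; take it from each L_i and combine:
(-42)·(-1/84) + 9·(1/12) + 38·(-1/12) + 497·(1/84) = 4

4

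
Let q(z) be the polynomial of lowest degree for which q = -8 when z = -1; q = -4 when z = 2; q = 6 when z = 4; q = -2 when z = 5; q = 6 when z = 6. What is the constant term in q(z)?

-112/3

Build the Lagrange basis polynomials:
L_0(z) = (z - 2)(z - 4)(z - 5)(z - 6) / [630] = (1/630)z^4 - (17/630)z^3 + (52/315)z^2 - (134/315)z + 8/21
L_1(z) = (z + 1)(z - 4)(z - 5)(z - 6) / [-72] = -(1/72)z^4 + (7/36)z^3 - (59/72)z^2 + (23/36)z + 5/3
L_2(z) = (z + 1)(z - 2)(z - 5)(z - 6) / [20] = (1/20)z^4 - (3/5)z^3 + (39/20)z^2 - (2/5)z - 3
L_3(z) = (z + 1)(z - 2)(z - 4)(z - 6) / [-18] = -(1/18)z^4 + (11/18)z^3 - (16/9)z^2 + (2/9)z + 8/3
L_4(z) = (z + 1)(z - 2)(z - 4)(z - 5) / [56] = (1/56)z^4 - (5/28)z^3 + (27/56)z^2 - (1/28)z - 5/7
q(z) = (-8)·L_0 + (-4)·L_1 + 6·L_2 + (-2)·L_3 + 6·L_4
Only the constant term is needed; take it from each L_i and combine:
(-8)·(8/21) + (-4)·(5/3) + 6·(-3) + (-2)·(8/3) + 6·(-5/7) = -112/3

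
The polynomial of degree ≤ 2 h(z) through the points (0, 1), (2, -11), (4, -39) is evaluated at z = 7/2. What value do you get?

Evaluate each Lagrange basis at z = 7/2:
L_0(7/2) = (3/2)·(-1/2)/[(-2)·(-4)] = -3/32
L_1(7/2) = (7/2)·(-1/2)/[(2)·(-2)] = 7/16
L_2(7/2) = (7/2)·(3/2)/[(4)·(2)] = 21/32
Sum: 1·(-3/32) + (-11)·(7/16) + (-39)·(21/32) = -61/2

-61/2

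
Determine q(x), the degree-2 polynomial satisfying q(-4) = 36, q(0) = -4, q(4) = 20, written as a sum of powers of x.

q(x) = 2x^2 - 2x - 4

L_0(x) = x(x - 4) / [32] = (1/32)x^2 - (1/8)x
L_1(x) = (x + 4)(x - 4) / [-16] = -(1/16)x^2 + 1
L_2(x) = (x + 4)x / [32] = (1/32)x^2 + (1/8)x
q(x) = 36·L_0 + (-4)·L_1 + 20·L_2
  36·L_0(x) = (9/8)x^2 - (9/2)x
  (-4)·L_1(x) = (1/4)x^2 - 4
  20·L_2(x) = (5/8)x^2 + (5/2)x
Adding term by term: 2x^2 - 2x - 4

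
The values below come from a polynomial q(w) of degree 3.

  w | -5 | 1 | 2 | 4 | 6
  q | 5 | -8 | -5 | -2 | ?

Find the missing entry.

-1607/189

The 4 known values determine q uniquely (degree ≤ 3).
Evaluate each Lagrange basis at w = 6:
L_0(6) = (5)·(4)·(2)/[(-6)·(-7)·(-9)] = -20/189
L_1(6) = (11)·(4)·(2)/[(6)·(-1)·(-3)] = 44/9
L_2(6) = (11)·(5)·(2)/[(7)·(1)·(-2)] = -55/7
L_3(6) = (11)·(5)·(4)/[(9)·(3)·(2)] = 110/27
Sum: 5·(-20/189) + (-8)·(44/9) + (-5)·(-55/7) + (-2)·(110/27) = -1607/189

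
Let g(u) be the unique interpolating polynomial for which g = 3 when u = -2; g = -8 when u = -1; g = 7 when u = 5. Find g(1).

-129/7

Using Newton's divided-difference form:
g[-2,-1] = (-8 - 3) / (-1 - (-2)) = -11
g[-1,5] = (7 - (-8)) / (5 - (-1)) = 5/2
g[-2,-1,5] = (5/2 - (-11)) / (5 - (-2)) = 27/14
g(1) = 3 + (-11)·(3) + (27/14)·(3)·(2) = -129/7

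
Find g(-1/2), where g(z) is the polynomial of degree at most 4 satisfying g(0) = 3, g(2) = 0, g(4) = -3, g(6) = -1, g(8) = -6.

3165/2048

Evaluate each Lagrange basis at z = -1/2:
L_0(-1/2) = (-5/2)·(-9/2)·(-13/2)·(-17/2)/[(-2)·(-4)·(-6)·(-8)] = 3315/2048
L_1(-1/2) = (-1/2)·(-9/2)·(-13/2)·(-17/2)/[(2)·(-2)·(-4)·(-6)] = -663/512
L_2(-1/2) = (-1/2)·(-5/2)·(-13/2)·(-17/2)/[(4)·(2)·(-2)·(-4)] = 1105/1024
L_3(-1/2) = (-1/2)·(-5/2)·(-9/2)·(-17/2)/[(6)·(4)·(2)·(-2)] = -255/512
L_4(-1/2) = (-1/2)·(-5/2)·(-9/2)·(-13/2)/[(8)·(6)·(4)·(2)] = 195/2048
Sum: 3·(3315/2048) + 0 + (-3)·(1105/1024) + (-1)·(-255/512) + (-6)·(195/2048) = 3165/2048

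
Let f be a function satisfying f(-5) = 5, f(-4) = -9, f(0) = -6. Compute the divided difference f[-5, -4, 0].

59/20

f[-5,-4] = (-9 - 5) / (-4 - (-5)) = -14
f[-4,0] = (-6 - (-9)) / (0 - (-4)) = 3/4
f[-5,-4,0] = (3/4 - (-14)) / (0 - (-5)) = 59/20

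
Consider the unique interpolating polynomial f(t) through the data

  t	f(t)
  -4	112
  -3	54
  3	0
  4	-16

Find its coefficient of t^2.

L_0(t) = (t + 3)(t - 3)(t - 4) / [-56] = -(1/56)t^3 + (1/14)t^2 + (9/56)t - 9/14
L_1(t) = (t + 4)(t - 3)(t - 4) / [42] = (1/42)t^3 - (1/14)t^2 - (8/21)t + 8/7
L_2(t) = (t + 4)(t + 3)(t - 4) / [-42] = -(1/42)t^3 - (1/14)t^2 + (8/21)t + 8/7
L_3(t) = (t + 4)(t + 3)(t - 3) / [56] = (1/56)t^3 + (1/14)t^2 - (9/56)t - 9/14
f(t) = 112·L_0 + 54·L_1 + 0·L_2 + (-16)·L_3
Only the coefficient of t^2 is needed; take it from each L_i and combine:
112·(1/14) + 54·(-1/14) + 0·(-1/14) + (-16)·(1/14) = 3

3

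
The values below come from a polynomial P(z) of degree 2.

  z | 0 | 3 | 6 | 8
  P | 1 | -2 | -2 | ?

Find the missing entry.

-1/3

The 3 known values determine P uniquely (degree ≤ 2).
Evaluate each Lagrange basis at z = 8:
L_0(8) = (5)·(2)/[(-3)·(-6)] = 5/9
L_1(8) = (8)·(2)/[(3)·(-3)] = -16/9
L_2(8) = (8)·(5)/[(6)·(3)] = 20/9
Sum: 1·(5/9) + (-2)·(-16/9) + (-2)·(20/9) = -1/3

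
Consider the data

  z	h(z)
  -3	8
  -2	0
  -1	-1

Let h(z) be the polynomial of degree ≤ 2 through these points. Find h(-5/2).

Using Newton's divided-difference form:
h[-3,-2] = (0 - 8) / (-2 - (-3)) = -8
h[-2,-1] = (-1 - 0) / (-1 - (-2)) = -1
h[-3,-2,-1] = (-1 - (-8)) / (-1 - (-3)) = 7/2
h(-5/2) = 8 + (-8)·(1/2) + (7/2)·(1/2)·(-1/2) = 25/8

25/8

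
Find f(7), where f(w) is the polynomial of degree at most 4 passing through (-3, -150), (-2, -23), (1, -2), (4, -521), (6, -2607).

Evaluate each Lagrange basis at w = 7:
L_0(7) = (9)·(6)·(3)·(1)/[(-1)·(-4)·(-7)·(-9)] = 9/14
L_1(7) = (10)·(6)·(3)·(1)/[(1)·(-3)·(-6)·(-8)] = -5/4
L_2(7) = (10)·(9)·(3)·(1)/[(4)·(3)·(-3)·(-5)] = 3/2
L_3(7) = (10)·(9)·(6)·(1)/[(7)·(6)·(3)·(-2)] = -15/7
L_4(7) = (10)·(9)·(6)·(3)/[(9)·(8)·(5)·(2)] = 9/4
Sum: (-150)·(9/14) + (-23)·(-5/4) + (-2)·(3/2) + (-521)·(-15/7) + (-2607)·(9/4) = -4820

-4820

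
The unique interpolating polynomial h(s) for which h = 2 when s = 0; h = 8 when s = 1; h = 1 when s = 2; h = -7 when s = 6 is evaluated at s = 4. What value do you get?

-22

Evaluate each Lagrange basis at s = 4:
L_0(4) = (3)·(2)·(-2)/[(-1)·(-2)·(-6)] = 1
L_1(4) = (4)·(2)·(-2)/[(1)·(-1)·(-5)] = -16/5
L_2(4) = (4)·(3)·(-2)/[(2)·(1)·(-4)] = 3
L_3(4) = (4)·(3)·(2)/[(6)·(5)·(4)] = 1/5
Sum: 2·(1) + 8·(-16/5) + 1·(3) + (-7)·(1/5) = -22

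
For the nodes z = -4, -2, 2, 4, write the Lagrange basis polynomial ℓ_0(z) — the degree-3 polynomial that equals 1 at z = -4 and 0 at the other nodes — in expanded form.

ℓ_0(z) = (z + 2)(z - 2)(z - 4) / [(-2)·(-6)·(-8)]
       = (z^3 - 4z^2 - 4z + 16) / (-96)

ℓ_0(z) = -(1/96)z^3 + (1/24)z^2 + (1/24)z - 1/6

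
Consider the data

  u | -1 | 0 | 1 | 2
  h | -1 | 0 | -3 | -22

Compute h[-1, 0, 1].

h[-1,0] = (0 - (-1)) / (0 - (-1)) = 1
h[0,1] = (-3 - 0) / (1 - 0) = -3
h[-1,0,1] = (-3 - 1) / (1 - (-1)) = -2

-2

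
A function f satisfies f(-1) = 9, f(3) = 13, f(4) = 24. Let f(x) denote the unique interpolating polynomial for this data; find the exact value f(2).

Evaluate each Lagrange basis at x = 2:
L_0(2) = (-1)·(-2)/[(-4)·(-5)] = 1/10
L_1(2) = (3)·(-2)/[(4)·(-1)] = 3/2
L_2(2) = (3)·(-1)/[(5)·(1)] = -3/5
Sum: 9·(1/10) + 13·(3/2) + 24·(-3/5) = 6

6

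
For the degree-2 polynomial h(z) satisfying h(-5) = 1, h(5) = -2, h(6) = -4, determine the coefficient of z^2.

-17/110

Build the Lagrange basis polynomials:
L_0(z) = (z - 5)(z - 6) / [110] = (1/110)z^2 - (1/10)z + 3/11
L_1(z) = (z + 5)(z - 6) / [-10] = -(1/10)z^2 + (1/10)z + 3
L_2(z) = (z + 5)(z - 5) / [11] = (1/11)z^2 - 25/11
h(z) = 1·L_0 + (-2)·L_1 + (-4)·L_2
Only the coefficient of z^2 is needed; take it from each L_i and combine:
1·(1/110) + (-2)·(-1/10) + (-4)·(1/11) = -17/110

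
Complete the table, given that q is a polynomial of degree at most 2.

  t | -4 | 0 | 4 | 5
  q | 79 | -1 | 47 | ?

79

The 3 known values determine q uniquely (degree ≤ 2).
Evaluate each Lagrange basis at t = 5:
L_0(5) = (5)·(1)/[(-4)·(-8)] = 5/32
L_1(5) = (9)·(1)/[(4)·(-4)] = -9/16
L_2(5) = (9)·(5)/[(8)·(4)] = 45/32
Sum: 79·(5/32) + (-1)·(-9/16) + 47·(45/32) = 79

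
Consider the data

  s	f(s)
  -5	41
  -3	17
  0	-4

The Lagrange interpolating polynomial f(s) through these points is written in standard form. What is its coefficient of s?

-4

Build the Lagrange basis polynomials:
L_0(s) = (s + 3)s / [10] = (1/10)s^2 + (3/10)s
L_1(s) = (s + 5)s / [-6] = -(1/6)s^2 - (5/6)s
L_2(s) = (s + 5)(s + 3) / [15] = (1/15)s^2 + (8/15)s + 1
f(s) = 41·L_0 + 17·L_1 + (-4)·L_2
Only the coefficient of s is needed; take it from each L_i and combine:
41·(3/10) + 17·(-5/6) + (-4)·(8/15) = -4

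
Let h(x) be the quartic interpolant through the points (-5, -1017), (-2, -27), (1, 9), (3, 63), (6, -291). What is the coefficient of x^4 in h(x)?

-1

The leading coefficient equals the top divided difference h[-5,-2,1,3,6].
h[-5,-2] = (-27 - (-1017)) / (-2 - (-5)) = 330
h[-2,1] = (9 - (-27)) / (1 - (-2)) = 12
h[1,3] = (63 - 9) / (3 - 1) = 27
h[3,6] = (-291 - 63) / (6 - 3) = -118
h[-5,-2,1] = (12 - 330) / (1 - (-5)) = -53
h[-2,1,3] = (27 - 12) / (3 - (-2)) = 3
h[1,3,6] = (-118 - 27) / (6 - 1) = -29
h[-5,-2,1,3] = (3 - (-53)) / (3 - (-5)) = 7
h[-2,1,3,6] = (-29 - 3) / (6 - (-2)) = -4
h[-5,-2,1,3,6] = (-4 - 7) / (6 - (-5)) = -1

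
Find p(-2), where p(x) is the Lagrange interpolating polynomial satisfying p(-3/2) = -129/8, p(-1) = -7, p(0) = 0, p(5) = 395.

-32

Evaluate each Lagrange basis at x = -2:
L_0(-2) = (-1)·(-2)·(-7)/[(-1/2)·(-3/2)·(-13/2)] = 112/39
L_1(-2) = (-1/2)·(-2)·(-7)/[(1/2)·(-1)·(-6)] = -7/3
L_2(-2) = (-1/2)·(-1)·(-7)/[(3/2)·(1)·(-5)] = 7/15
L_3(-2) = (-1/2)·(-1)·(-2)/[(13/2)·(6)·(5)] = -1/195
Sum: (-129/8)·(112/39) + (-7)·(-7/3) + 0 + 395·(-1/195) = -32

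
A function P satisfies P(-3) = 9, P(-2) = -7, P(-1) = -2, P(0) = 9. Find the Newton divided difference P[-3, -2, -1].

P[-3,-2] = (-7 - 9) / (-2 - (-3)) = -16
P[-2,-1] = (-2 - (-7)) / (-1 - (-2)) = 5
P[-3,-2,-1] = (5 - (-16)) / (-1 - (-3)) = 21/2

21/2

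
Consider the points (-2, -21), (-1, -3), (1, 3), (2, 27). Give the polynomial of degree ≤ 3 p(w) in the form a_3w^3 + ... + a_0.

p(w) = 3w^3 + w^2 - 1

Newton's divided differences:
p[-2,-1] = (-3 - (-21)) / (-1 - (-2)) = 18
p[-1,1] = (3 - (-3)) / (1 - (-1)) = 3
p[1,2] = (27 - 3) / (2 - 1) = 24
p[-2,-1,1] = (3 - 18) / (1 - (-2)) = -5
p[-1,1,2] = (24 - 3) / (2 - (-1)) = 7
p[-2,-1,1,2] = (7 - (-5)) / (2 - (-2)) = 3
p(w) = -21 + 18·(w + 2) + (-5)·(w + 2)(w + 1) + 3·(w + 2)(w + 1)(w - 1)
Expanding: p(w) = 3w^3 + w^2 - 1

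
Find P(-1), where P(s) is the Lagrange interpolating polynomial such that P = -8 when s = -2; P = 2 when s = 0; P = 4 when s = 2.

-2

Evaluate each Lagrange basis at s = -1:
L_0(-1) = (-1)·(-3)/[(-2)·(-4)] = 3/8
L_1(-1) = (1)·(-3)/[(2)·(-2)] = 3/4
L_2(-1) = (1)·(-1)/[(4)·(2)] = -1/8
Sum: (-8)·(3/8) + 2·(3/4) + 4·(-1/8) = -2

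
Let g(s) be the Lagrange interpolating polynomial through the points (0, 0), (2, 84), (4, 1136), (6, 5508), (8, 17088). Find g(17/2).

173689/8

Evaluate each Lagrange basis at s = 17/2:
L_0(17/2) = (13/2)·(9/2)·(5/2)·(1/2)/[(-2)·(-4)·(-6)·(-8)] = 195/2048
L_1(17/2) = (17/2)·(9/2)·(5/2)·(1/2)/[(2)·(-2)·(-4)·(-6)] = -255/512
L_2(17/2) = (17/2)·(13/2)·(5/2)·(1/2)/[(4)·(2)·(-2)·(-4)] = 1105/1024
L_3(17/2) = (17/2)·(13/2)·(9/2)·(1/2)/[(6)·(4)·(2)·(-2)] = -663/512
L_4(17/2) = (17/2)·(13/2)·(9/2)·(5/2)/[(8)·(6)·(4)·(2)] = 3315/2048
Sum: 0 + 84·(-255/512) + 1136·(1105/1024) + 5508·(-663/512) + 17088·(3315/2048) = 173689/8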